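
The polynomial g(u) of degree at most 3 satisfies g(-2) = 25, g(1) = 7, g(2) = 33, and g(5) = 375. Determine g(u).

g(u) = 2u^3 + 6u^2 - 6u + 5

Write g(u) = au^3 + bu^2 + cu + d. Substituting each data point gives a linear system:
  -8a + 4b - 2c + d = 25
  a + b + c + d = 7
  8a + 4b + 2c + d = 33
  125a + 25b + 5c + d = 375
Solving the system yields a = 2, b = 6, c = -6, d = 5.
So g(u) = 2u³ + 6u² - 6u + 5.
Check: g(5) = 375. ✓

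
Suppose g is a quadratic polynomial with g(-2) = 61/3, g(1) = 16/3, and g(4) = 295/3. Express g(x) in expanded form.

g(x) = 6x^2 + x - 5/3

Write g(x) = ax^2 + bx + c. Substituting each data point gives a linear system:
  4a - 2b + c = 61/3
  a + b + c = 16/3
  16a + 4b + c = 295/3
Solving the system yields a = 6, b = 1, c = -5/3.
So g(x) = 6x^2 + x - 5/3.
Check: g(1) = 16/3. ✓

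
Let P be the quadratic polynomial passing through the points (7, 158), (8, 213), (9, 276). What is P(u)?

P(u) = 4u^2 - 5u - 3

Write P(u) = au^2 + bu + c. Substituting each data point gives a linear system:
  49a + 7b + c = 158
  64a + 8b + c = 213
  81a + 9b + c = 276
Solving the system yields a = 4, b = -5, c = -3.
So P(u) = 4u^2 - 5u - 3.
Check: P(9) = 276. ✓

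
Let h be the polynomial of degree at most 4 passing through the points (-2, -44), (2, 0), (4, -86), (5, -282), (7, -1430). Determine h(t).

h(t) = -t^4 + 3t^3 - t^2 - t - 2

Write h(t) = at^4 + bt^3 + ct^2 + dt + e. Substituting each data point gives a linear system:
  16a - 8b + 4c - 2d + e = -44
  16a + 8b + 4c + 2d + e = 0
  256a + 64b + 16c + 4d + e = -86
  625a + 125b + 25c + 5d + e = -282
  2401a + 343b + 49c + 7d + e = -1430
Solving the system yields a = -1, b = 3, c = -1, d = -1, e = -2.
So h(t) = -t⁴ + 3t³ - t² - t - 2.
Check: h(2) = 0. ✓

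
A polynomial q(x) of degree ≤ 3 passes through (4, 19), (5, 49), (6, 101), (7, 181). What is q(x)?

q(x) = x^3 - 4x^2 + 5x - 1

Write q(x) = ax^3 + bx^2 + cx + d. Substituting each data point gives a linear system:
  64a + 16b + 4c + d = 19
  125a + 25b + 5c + d = 49
  216a + 36b + 6c + d = 101
  343a + 49b + 7c + d = 181
Solving the system yields a = 1, b = -4, c = 5, d = -1.
So q(x) = x^3 - 4x^2 + 5x - 1.
Check: q(7) = 181. ✓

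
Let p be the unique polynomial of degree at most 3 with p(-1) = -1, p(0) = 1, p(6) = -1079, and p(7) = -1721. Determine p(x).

p(x) = -5x^3 - x^2 + 6x + 1

Using the Lagrange interpolation formula with nodes -1, 0, 6, 7:
  L_0(x) = x(x - 6)(x - 7) / -56
  L_1(x) = (x + 1)(x - 6)(x - 7) / 42
  L_2(x) = (x + 1)x(x - 7) / -42
  L_3(x) = (x + 1)x(x - 6) / 56
Then p(x) = -1·L_0(x) + 1·L_1(x) - 1079·L_2(x) - 1721·L_3(x).
Expanding and collecting terms gives p(x) = -5x³ - x² + 6x + 1.
Check: p(7) = -1721. ✓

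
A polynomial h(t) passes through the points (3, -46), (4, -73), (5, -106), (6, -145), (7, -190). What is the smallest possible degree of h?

Forward differences of the values at t = 3, 4, 5, 6, 7:
  h  : -46  -73  -106  -145  -190
  Δ  : -27  -33  -39  -45
  Δ^2: -6  -6  -6
  Δ^3: 0  0
  Δ^4: 0
The second differences are constant (-6) and nonzero, while all higher differences vanish, so the minimal degree is 2.

2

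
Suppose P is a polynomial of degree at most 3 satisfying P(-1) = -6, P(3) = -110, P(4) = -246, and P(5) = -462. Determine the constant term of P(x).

-2

Write P(x) = ax^3 + bx^2 + cx + d. Substituting each data point gives a linear system:
  -a + b - c + d = -6
  27a + 9b + 3c + d = -110
  64a + 16b + 4c + d = -246
  125a + 25b + 5c + d = -462
Solving the system yields a = -3, b = -4, c = 3, d = -2.
So P(x) = -3x^3 - 4x^2 + 3x - 2.
The constant term is -2.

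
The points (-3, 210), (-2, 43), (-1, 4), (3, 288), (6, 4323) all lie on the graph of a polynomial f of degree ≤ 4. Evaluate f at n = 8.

13333

Write f(n) = an^4 + bn^3 + cn^2 + dn + e. Substituting each data point gives a linear system:
  81a - 27b + 9c - 3d + e = 210
  16a - 8b + 4c - 2d + e = 43
  a - b + c - d + e = 4
  81a + 27b + 9c + 3d + e = 288
  1296a + 216b + 36c + 6d + e = 4323
Solving the system yields a = 3, b = 2, c = 1, d = -5, e = -3.
So f(n) = 3n^4 + 2n^3 + n^2 - 5n - 3.
Then f(8) = 13333.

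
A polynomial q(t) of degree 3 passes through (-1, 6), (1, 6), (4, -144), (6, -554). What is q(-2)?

Using the Lagrange interpolation formula with nodes -1, 1, 4, 6:
  L_0(t) = (t - 1)(t - 4)(t - 6) / -70
  L_1(t) = (t + 1)(t - 4)(t - 6) / 30
  L_2(t) = (t + 1)(t - 1)(t - 6) / -30
  L_3(t) = (t + 1)(t - 1)(t - 4) / 70
Then q(t) = 6·L_0(t) + 6·L_1(t) - 144·L_2(t) - 554·L_3(t).
Expanding and collecting terms gives q(t) = -3t³ + 2t² + 3t + 4.
Evaluating at t = -2: q(-2) = 30.

30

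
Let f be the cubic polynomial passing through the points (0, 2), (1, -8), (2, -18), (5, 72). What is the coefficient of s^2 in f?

-6

Write f(s) = as^3 + bs^2 + cs + d. Substituting each data point gives a linear system:
  d = 2
  a + b + c + d = -8
  8a + 4b + 2c + d = -18
  125a + 25b + 5c + d = 72
Solving the system yields a = 2, b = -6, c = -6, d = 2.
So f(s) = 2s³ - 6s² - 6s + 2.
The coefficient of s^2 is -6.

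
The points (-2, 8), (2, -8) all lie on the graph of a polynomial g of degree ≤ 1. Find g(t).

Write g(t) = at + b. Substituting each data point gives a linear system:
  -2a + b = 8
  2a + b = -8
Solving the system yields a = -4, b = 0.
So g(t) = -4t.
Check: g(-2) = 8. ✓

g(t) = -4t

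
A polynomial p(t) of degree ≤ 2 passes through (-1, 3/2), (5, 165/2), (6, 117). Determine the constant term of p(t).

0

Write p(t) = at^2 + bt + c. Substituting each data point gives a linear system:
  a - b + c = 3/2
  25a + 5b + c = 165/2
  36a + 6b + c = 117
Solving the system yields a = 3, b = 3/2, c = 0.
So p(t) = 3t^2 + (3/2)t.
The constant term is 0.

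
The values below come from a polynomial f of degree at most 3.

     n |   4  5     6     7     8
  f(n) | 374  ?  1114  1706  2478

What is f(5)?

678

The 4 known points determine the degree-3 polynomial uniquely.
Write f(n) = an^3 + bn^2 + cn + d. Substituting each data point gives a linear system:
  64a + 16b + 4c + d = 374
  216a + 36b + 6c + d = 1114
  343a + 49b + 7c + d = 1706
  512a + 64b + 8c + d = 2478
Solving the system yields a = 4, b = 6, c = 6, d = -2.
So f(n) = 4n³ + 6n² + 6n - 2.
Then f(5) = 678.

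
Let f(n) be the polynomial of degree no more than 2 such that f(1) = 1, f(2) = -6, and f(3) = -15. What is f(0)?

6

Write f(n) = an^2 + bn + c. Substituting each data point gives a linear system:
  a + b + c = 1
  4a + 2b + c = -6
  9a + 3b + c = -15
Solving the system yields a = -1, b = -4, c = 6.
So f(n) = -n^2 - 4n + 6.
Then f(0) = 6.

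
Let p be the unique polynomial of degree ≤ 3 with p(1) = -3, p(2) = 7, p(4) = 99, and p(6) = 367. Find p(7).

597

Using the Lagrange interpolation formula with nodes 1, 2, 4, 6:
  L_0(n) = (n - 2)(n - 4)(n - 6) / -15
  L_1(n) = (n - 1)(n - 4)(n - 6) / 8
  L_2(n) = (n - 1)(n - 2)(n - 6) / -12
  L_3(n) = (n - 1)(n - 2)(n - 4) / 40
Then p(n) = -3·L_0(n) + 7·L_1(n) + 99·L_2(n) + 367·L_3(n).
Expanding and collecting terms gives p(n) = 2n³ - 2n² + 2n - 5.
Evaluating at n = 7: p(7) = 597.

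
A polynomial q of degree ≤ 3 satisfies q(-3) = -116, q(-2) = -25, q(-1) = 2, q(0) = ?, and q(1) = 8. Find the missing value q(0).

1

On equispaced nodes a degree-3 polynomial has vanishing fourth forward difference, so
  q(-3) - 4·q(-2) + 6·q(-1) - 4·q(0) + q(1) = 0.
Substituting the known values and solving for q(0):
  -4·q(0) = -4
  q(0) = 1.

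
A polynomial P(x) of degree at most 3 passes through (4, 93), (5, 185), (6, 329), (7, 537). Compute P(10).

1665

Using the Lagrange interpolation formula with nodes 4, 5, 6, 7:
  L_0(x) = (x - 5)(x - 6)(x - 7) / -6
  L_1(x) = (x - 4)(x - 6)(x - 7) / 2
  L_2(x) = (x - 4)(x - 5)(x - 7) / -2
  L_3(x) = (x - 4)(x - 5)(x - 6) / 6
Then P(x) = 93·L_0(x) + 185·L_1(x) + 329·L_2(x) + 537·L_3(x).
Expanding and collecting terms gives P(x) = 2x³ - 4x² + 6x + 5.
Evaluating at x = 10: P(10) = 1665.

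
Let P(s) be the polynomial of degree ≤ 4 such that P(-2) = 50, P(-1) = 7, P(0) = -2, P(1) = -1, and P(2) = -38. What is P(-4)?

Using the Lagrange interpolation formula with nodes -2, -1, 0, 1, 2:
  L_0(s) = (s + 1)s(s - 1)(s - 2) / 24
  L_1(s) = (s + 2)s(s - 1)(s - 2) / -6
  L_2(s) = (s + 2)(s + 1)(s - 1)(s - 2) / 4
  L_3(s) = (s + 2)(s + 1)s(s - 2) / -6
  L_4(s) = (s + 2)(s + 1)s(s - 1) / 24
Then P(s) = 50·L_0(s) + 7·L_1(s) - 2·L_2(s) - 1·L_3(s) - 38·L_4(s).
Expanding and collecting terms gives P(s) = -s⁴ - 6s³ + 6s² + 2s - 2.
Evaluating at s = -4: P(-4) = 214.

214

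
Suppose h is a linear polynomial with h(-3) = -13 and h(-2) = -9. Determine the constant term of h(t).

-1

Write h(t) = at + b. Substituting each data point gives a linear system:
  -3a + b = -13
  -2a + b = -9
Solving the system yields a = 4, b = -1.
So h(t) = 4t - 1.
The constant term is -1.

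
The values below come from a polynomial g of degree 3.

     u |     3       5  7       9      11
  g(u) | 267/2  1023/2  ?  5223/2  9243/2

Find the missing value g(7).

On equispaced nodes a degree-3 polynomial has vanishing fourth forward difference, so
  g(3) - 4·g(5) + 6·g(7) - 4·g(9) + g(11) = 0.
Substituting the known values and solving for g(7):
  6·g(7) = 7737
  g(7) = 2579/2.

2579/2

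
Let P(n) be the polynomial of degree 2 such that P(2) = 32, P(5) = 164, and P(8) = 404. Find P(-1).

Write P(n) = an^2 + bn + c. Substituting each data point gives a linear system:
  4a + 2b + c = 32
  25a + 5b + c = 164
  64a + 8b + c = 404
Solving the system yields a = 6, b = 2, c = 4.
So P(n) = 6n^2 + 2n + 4.
Then P(-1) = 8.

8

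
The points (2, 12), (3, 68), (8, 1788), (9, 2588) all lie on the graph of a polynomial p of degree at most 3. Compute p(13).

8108

Using the Lagrange interpolation formula with nodes 2, 3, 8, 9:
  L_0(s) = (s - 3)(s - 8)(s - 9) / -42
  L_1(s) = (s - 2)(s - 8)(s - 9) / 30
  L_2(s) = (s - 2)(s - 3)(s - 9) / -30
  L_3(s) = (s - 2)(s - 3)(s - 8) / 42
Then p(s) = 12·L_0(s) + 68·L_1(s) + 1788·L_2(s) + 2588·L_3(s).
Expanding and collecting terms gives p(s) = 4s³ - 4s² - 4.
Evaluating at s = 13: p(13) = 8108.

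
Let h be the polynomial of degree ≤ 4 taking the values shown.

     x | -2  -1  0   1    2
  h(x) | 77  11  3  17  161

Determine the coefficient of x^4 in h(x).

Write h(x) = ax^4 + bx^3 + cx^2 + dx + e. Substituting each data point gives a linear system:
  16a - 8b + 4c - 2d + e = 77
  a - b + c - d + e = 11
  e = 3
  a + b + c + d + e = 17
  16a + 8b + 4c + 2d + e = 161
Solving the system yields a = 6, b = 6, c = 5, d = -3, e = 3.
So h(x) = 6x^4 + 6x^3 + 5x^2 - 3x + 3.
The leading coefficient is 6.

6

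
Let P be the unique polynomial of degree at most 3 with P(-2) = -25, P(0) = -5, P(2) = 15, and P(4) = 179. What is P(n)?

P(n) = 3n^3 - 2n - 5

Write P(n) = an^3 + bn^2 + cn + d. Substituting each data point gives a linear system:
  -8a + 4b - 2c + d = -25
  d = -5
  8a + 4b + 2c + d = 15
  64a + 16b + 4c + d = 179
Solving the system yields a = 3, b = 0, c = -2, d = -5.
So P(n) = 3n^3 - 2n - 5.
Check: P(4) = 179. ✓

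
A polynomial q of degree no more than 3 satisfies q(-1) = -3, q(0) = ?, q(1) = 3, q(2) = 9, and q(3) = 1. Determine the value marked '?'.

-5

On equispaced nodes a degree-3 polynomial has vanishing fourth forward difference, so
  q(-1) - 4·q(0) + 6·q(1) - 4·q(2) + q(3) = 0.
Substituting the known values and solving for q(0):
  -4·q(0) = 20
  q(0) = -5.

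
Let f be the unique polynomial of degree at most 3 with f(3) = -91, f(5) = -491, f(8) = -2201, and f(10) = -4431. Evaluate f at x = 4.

Write f(x) = ax^3 + bx^2 + cx + d. Substituting each data point gives a linear system:
  27a + 9b + 3c + d = -91
  125a + 25b + 5c + d = -491
  512a + 64b + 8c + d = -2201
  1000a + 100b + 10c + d = -4431
Solving the system yields a = -5, b = 6, c = -3, d = -1.
So f(x) = -5x^3 + 6x^2 - 3x - 1.
Then f(4) = -237.

-237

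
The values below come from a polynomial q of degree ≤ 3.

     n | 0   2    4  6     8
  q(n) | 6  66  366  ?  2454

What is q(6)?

1098

The 4 known points determine the degree-3 polynomial uniquely.
Write q(n) = an^3 + bn^2 + cn + d. Substituting each data point gives a linear system:
  d = 6
  8a + 4b + 2c + d = 66
  64a + 16b + 4c + d = 366
  512a + 64b + 8c + d = 2454
Solving the system yields a = 4, b = 6, c = 2, d = 6.
So q(n) = 4n^3 + 6n^2 + 2n + 6.
Then q(6) = 1098.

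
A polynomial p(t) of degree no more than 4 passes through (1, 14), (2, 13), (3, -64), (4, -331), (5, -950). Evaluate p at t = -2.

-19

Forward differences of the values at t = 1, 2, 3, 4, 5:
  p  : 14  13  -64  -331  -950
  Δ  : -1  -77  -267  -619
  Δ^2: -76  -190  -352
  Δ^3: -114  -162
  Δ^4: -48
The fourth differences are constant, confirming degree 4.
Interpolating (Newton forward form) and evaluating at t = -2 gives p(-2) = -19.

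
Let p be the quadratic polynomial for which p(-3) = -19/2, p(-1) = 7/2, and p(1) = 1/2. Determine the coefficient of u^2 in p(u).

Write p(u) = au^2 + bu + c. Substituting each data point gives a linear system:
  9a - 3b + c = -19/2
  a - b + c = 7/2
  a + b + c = 1/2
Solving the system yields a = -2, b = -3/2, c = 4.
So p(u) = -2u^2 - (3/2)u + 4.
The leading coefficient is -2.

-2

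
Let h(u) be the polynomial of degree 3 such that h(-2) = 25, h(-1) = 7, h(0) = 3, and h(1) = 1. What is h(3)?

-45

Using the Lagrange interpolation formula with nodes -2, -1, 0, 1:
  L_0(u) = (u + 1)u(u - 1) / -6
  L_1(u) = (u + 2)u(u - 1) / 2
  L_2(u) = (u + 2)(u + 1)(u - 1) / -2
  L_3(u) = (u + 2)(u + 1)u / 6
Then h(u) = 25·L_0(u) + 7·L_1(u) + 3·L_2(u) + 1·L_3(u).
Expanding and collecting terms gives h(u) = -2u³ + u² - u + 3.
Evaluating at u = 3: h(3) = -45.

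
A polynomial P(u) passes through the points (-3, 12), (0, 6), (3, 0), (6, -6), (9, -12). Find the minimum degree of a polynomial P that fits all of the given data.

Forward differences of the values at u = -3, 0, 3, 6, 9:
  P  : 12  6  0  -6  -12
  Δ  : -6  -6  -6  -6
  Δ^2: 0  0  0
  Δ^3: 0  0
  Δ^4: 0
The first differences are constant (-6) and nonzero, while all higher differences vanish, so the minimal degree is 1.

1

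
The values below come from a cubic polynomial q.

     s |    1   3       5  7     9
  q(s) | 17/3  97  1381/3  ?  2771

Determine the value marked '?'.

3863/3

The 4 known points determine the degree-3 polynomial uniquely.
Write q(s) = as^3 + bs^2 + cs + d. Substituting each data point gives a linear system:
  a + b + c + d = 17/3
  27a + 9b + 3c + d = 97
  125a + 25b + 5c + d = 1381/3
  729a + 81b + 9c + d = 2771
Solving the system yields a = 4, b = -2, c = 5/3, d = 2.
So q(s) = 4s^3 - 2s^2 + (5/3)s + 2.
Then q(7) = 3863/3.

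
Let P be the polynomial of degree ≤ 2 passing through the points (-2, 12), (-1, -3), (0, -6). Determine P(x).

Write P(x) = ax^2 + bx + c. Substituting each data point gives a linear system:
  4a - 2b + c = 12
  a - b + c = -3
  c = -6
Solving the system yields a = 6, b = 3, c = -6.
So P(x) = 6x^2 + 3x - 6.
Check: P(-1) = -3. ✓

P(x) = 6x^2 + 3x - 6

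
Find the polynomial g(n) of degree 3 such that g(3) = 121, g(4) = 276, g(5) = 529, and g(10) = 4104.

g(n) = 4n^3 + n^2 + 4

Using the Lagrange interpolation formula with nodes 3, 4, 5, 10:
  L_0(n) = (n - 4)(n - 5)(n - 10) / -14
  L_1(n) = (n - 3)(n - 5)(n - 10) / 6
  L_2(n) = (n - 3)(n - 4)(n - 10) / -10
  L_3(n) = (n - 3)(n - 4)(n - 5) / 210
Then g(n) = 121·L_0(n) + 276·L_1(n) + 529·L_2(n) + 4104·L_3(n).
Expanding and collecting terms gives g(n) = 4n³ + n² + 4.
Check: g(5) = 529. ✓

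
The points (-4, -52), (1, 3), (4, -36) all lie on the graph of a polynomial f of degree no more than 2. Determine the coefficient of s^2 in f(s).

Write f(s) = as^2 + bs + c. Substituting each data point gives a linear system:
  16a - 4b + c = -52
  a + b + c = 3
  16a + 4b + c = -36
Solving the system yields a = -3, b = 2, c = 4.
So f(s) = -3s^2 + 2s + 4.
The leading coefficient is -3.

-3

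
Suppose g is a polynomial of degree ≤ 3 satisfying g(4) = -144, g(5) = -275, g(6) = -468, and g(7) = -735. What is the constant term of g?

0

Write g(s) = as^3 + bs^2 + cs + d. Substituting each data point gives a linear system:
  64a + 16b + 4c + d = -144
  125a + 25b + 5c + d = -275
  216a + 36b + 6c + d = -468
  343a + 49b + 7c + d = -735
Solving the system yields a = -2, b = -1, c = 0, d = 0.
So g(s) = -2s^3 - s^2.
The constant term is 0.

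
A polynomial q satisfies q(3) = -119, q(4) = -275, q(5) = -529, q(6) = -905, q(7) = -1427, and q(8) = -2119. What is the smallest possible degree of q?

3

Forward differences of the values at u = 3, 4, 5, 6, 7, 8:
  q  : -119  -275  -529  -905  -1427  -2119
  Δ  : -156  -254  -376  -522  -692
  Δ^2: -98  -122  -146  -170
  Δ^3: -24  -24  -24
  Δ^4: 0  0
  Δ^5: 0
The third differences are constant (-24) and nonzero, while all higher differences vanish, so the minimal degree is 3.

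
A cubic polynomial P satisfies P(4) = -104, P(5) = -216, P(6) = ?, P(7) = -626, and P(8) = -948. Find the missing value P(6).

The 4 known points determine the degree-3 polynomial uniquely.
Write P(u) = au^3 + bu^2 + cu + d. Substituting each data point gives a linear system:
  64a + 16b + 4c + d = -104
  125a + 25b + 5c + d = -216
  343a + 49b + 7c + d = -626
  512a + 64b + 8c + d = -948
Solving the system yields a = -2, b = 1, c = 1, d = 4.
So P(u) = -2u³ + u² + u + 4.
Then P(6) = -386.

-386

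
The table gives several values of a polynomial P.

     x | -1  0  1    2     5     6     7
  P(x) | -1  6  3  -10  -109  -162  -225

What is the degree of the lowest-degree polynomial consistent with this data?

2

Divided differences on the nodes -1, 0, 1, 2, 5, 6, 7:
  order 0: -1  6  3  -10  -109  -162  -225
  order 1: 7  -3  -13  -33  -53  -63
  order 2: -5  -5  -5  -5  -5
  order 3: 0  0  0  0
  order 4: 0  0  0
  order 5: 0  0
  order 6: 0
The order-2 divided differences are all -5 (nonzero) and every higher order vanishes, so the data lies on a polynomial of degree exactly 2.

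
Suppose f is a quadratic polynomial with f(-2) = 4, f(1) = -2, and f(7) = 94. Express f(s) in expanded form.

Using the Lagrange interpolation formula with nodes -2, 1, 7:
  L_0(s) = (s - 1)(s - 7) / 27
  L_1(s) = (s + 2)(s - 7) / -18
  L_2(s) = (s + 2)(s - 1) / 54
Then f(s) = 4·L_0(s) - 2·L_1(s) + 94·L_2(s).
Expanding and collecting terms gives f(s) = 2s^2 - 4.
Check: f(7) = 94. ✓

f(s) = 2s^2 - 4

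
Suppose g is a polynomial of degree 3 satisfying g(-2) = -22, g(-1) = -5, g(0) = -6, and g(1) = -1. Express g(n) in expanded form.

Write g(n) = an^3 + bn^2 + cn + d. Substituting each data point gives a linear system:
  -8a + 4b - 2c + d = -22
  -a + b - c + d = -5
  d = -6
  a + b + c + d = -1
Solving the system yields a = 4, b = 3, c = -2, d = -6.
So g(n) = 4n^3 + 3n^2 - 2n - 6.
Check: g(0) = -6. ✓

g(n) = 4n^3 + 3n^2 - 2n - 6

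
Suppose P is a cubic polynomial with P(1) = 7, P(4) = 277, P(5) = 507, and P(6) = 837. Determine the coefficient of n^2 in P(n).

5

Write P(n) = an^3 + bn^2 + cn + d. Substituting each data point gives a linear system:
  a + b + c + d = 7
  64a + 16b + 4c + d = 277
  125a + 25b + 5c + d = 507
  216a + 36b + 6c + d = 837
Solving the system yields a = 3, b = 5, c = 2, d = -3.
So P(n) = 3n³ + 5n² + 2n - 3.
The coefficient of n^2 is 5.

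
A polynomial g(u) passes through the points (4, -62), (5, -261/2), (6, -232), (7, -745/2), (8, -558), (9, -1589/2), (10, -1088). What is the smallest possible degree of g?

3

Forward differences of the values at u = 4, 5, 6, 7, 8, 9, 10:
  g  : -62  -261/2  -232  -745/2  -558  -1589/2  -1088
  Δ  : -137/2  -203/2  -281/2  -371/2  -473/2  -587/2
  Δ^2: -33  -39  -45  -51  -57
  Δ^3: -6  -6  -6  -6
  Δ^4: 0  0  0
  Δ^5: 0  0
  Δ^6: 0
The third differences are constant (-6) and nonzero, while all higher differences vanish, so the minimal degree is 3.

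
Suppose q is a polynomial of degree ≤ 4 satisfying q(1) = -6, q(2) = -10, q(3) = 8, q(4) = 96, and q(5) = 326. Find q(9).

4946

Forward differences of the values at x = 1, 2, 3, 4, 5:
  q  : -6  -10  8  96  326
  Δ  : -4  18  88  230
  Δ^2: 22  70  142
  Δ^3: 48  72
  Δ^4: 24
The fourth differences are constant, confirming degree 4.
Interpolating (Newton forward form) and evaluating at x = 9 gives q(9) = 4946.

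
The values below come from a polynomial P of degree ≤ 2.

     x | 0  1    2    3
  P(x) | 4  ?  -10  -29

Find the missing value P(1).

The 3 known points determine the degree-2 polynomial uniquely.
Write P(x) = ax^2 + bx + c. Substituting each data point gives a linear system:
  c = 4
  4a + 2b + c = -10
  9a + 3b + c = -29
Solving the system yields a = -4, b = 1, c = 4.
So P(x) = -4x² + x + 4.
Then P(1) = 1.

1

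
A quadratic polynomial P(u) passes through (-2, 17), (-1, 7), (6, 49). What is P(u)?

Write P(u) = au^2 + bu + c. Substituting each data point gives a linear system:
  4a - 2b + c = 17
  a - b + c = 7
  36a + 6b + c = 49
Solving the system yields a = 2, b = -4, c = 1.
So P(u) = 2u^2 - 4u + 1.
Check: P(-1) = 7. ✓

P(u) = 2u^2 - 4u + 1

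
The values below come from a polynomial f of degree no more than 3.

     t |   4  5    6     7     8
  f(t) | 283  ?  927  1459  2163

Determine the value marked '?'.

The 4 known points determine the degree-3 polynomial uniquely.
Write f(t) = at^3 + bt^2 + ct + d. Substituting each data point gives a linear system:
  64a + 16b + 4c + d = 283
  216a + 36b + 6c + d = 927
  343a + 49b + 7c + d = 1459
  512a + 64b + 8c + d = 2163
Solving the system yields a = 4, b = 2, c = -2, d = 3.
So f(t) = 4t^3 + 2t^2 - 2t + 3.
Then f(5) = 543.

543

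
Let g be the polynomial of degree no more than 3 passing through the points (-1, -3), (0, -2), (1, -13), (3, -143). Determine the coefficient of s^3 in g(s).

Write g(s) = as^3 + bs^2 + cs + d. Substituting each data point gives a linear system:
  -a + b - c + d = -3
  d = -2
  a + b + c + d = -13
  27a + 9b + 3c + d = -143
Solving the system yields a = -3, b = -6, c = -2, d = -2.
So g(s) = -3s^3 - 6s^2 - 2s - 2.
The leading coefficient is -3.

-3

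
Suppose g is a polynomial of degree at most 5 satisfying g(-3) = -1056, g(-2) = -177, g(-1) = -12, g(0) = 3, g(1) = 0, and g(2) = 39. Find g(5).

Forward differences of the values at x = -3, -2, -1, 0, 1, 2:
  g  : -1056  -177  -12  3  0  39
  Δ  : 879  165  15  -3  39
  Δ^2: -714  -150  -18  42
  Δ^3: 564  132  60
  Δ^4: -432  -72
  Δ^5: 360
The fifth differences are constant, confirming degree 5.
Interpolating (Newton forward form) and evaluating at x = 5 gives g(5) = 7488.

7488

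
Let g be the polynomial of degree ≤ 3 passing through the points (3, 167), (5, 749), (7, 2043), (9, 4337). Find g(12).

10283

Using the Lagrange interpolation formula with nodes 3, 5, 7, 9:
  L_0(n) = (n - 5)(n - 7)(n - 9) / -48
  L_1(n) = (n - 3)(n - 7)(n - 9) / 16
  L_2(n) = (n - 3)(n - 5)(n - 9) / -16
  L_3(n) = (n - 3)(n - 5)(n - 7) / 48
Then g(n) = 167·L_0(n) + 749·L_1(n) + 2043·L_2(n) + 4337·L_3(n).
Expanding and collecting terms gives g(n) = 6n^3 - n^2 + 5n - 1.
Evaluating at n = 12: g(12) = 10283.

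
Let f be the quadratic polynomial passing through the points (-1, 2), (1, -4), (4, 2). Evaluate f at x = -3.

Write f(x) = ax^2 + bx + c. Substituting each data point gives a linear system:
  a - b + c = 2
  a + b + c = -4
  16a + 4b + c = 2
Solving the system yields a = 1, b = -3, c = -2.
So f(x) = x² - 3x - 2.
Then f(-3) = 16.

16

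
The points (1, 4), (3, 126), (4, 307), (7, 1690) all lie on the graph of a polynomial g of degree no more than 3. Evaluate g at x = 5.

Using the Lagrange interpolation formula with nodes 1, 3, 4, 7:
  L_0(x) = (x - 3)(x - 4)(x - 7) / -36
  L_1(x) = (x - 1)(x - 4)(x - 7) / 8
  L_2(x) = (x - 1)(x - 3)(x - 7) / -9
  L_3(x) = (x - 1)(x - 3)(x - 4) / 72
Then g(x) = 4·L_0(x) + 126·L_1(x) + 307·L_2(x) + 1690·L_3(x).
Expanding and collecting terms gives g(x) = 5x^3 - 4x + 3.
Evaluating at x = 5: g(5) = 608.

608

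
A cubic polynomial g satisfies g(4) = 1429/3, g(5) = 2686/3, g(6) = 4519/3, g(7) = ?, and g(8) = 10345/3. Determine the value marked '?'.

The 4 known points determine the degree-3 polynomial uniquely.
Write g(n) = an^3 + bn^2 + cn + d. Substituting each data point gives a linear system:
  64a + 16b + 4c + d = 1429/3
  125a + 25b + 5c + d = 2686/3
  216a + 36b + 6c + d = 4519/3
  512a + 64b + 8c + d = 10345/3
Solving the system yields a = 6, b = 6, c = -1, d = 1/3.
So g(n) = 6n^3 + 6n^2 - n + 1/3.
Then g(7) = 7036/3.

7036/3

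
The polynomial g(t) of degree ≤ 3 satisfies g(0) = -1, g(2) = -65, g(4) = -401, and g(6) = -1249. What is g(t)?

Write g(t) = at^3 + bt^2 + ct + d. Substituting each data point gives a linear system:
  d = -1
  8a + 4b + 2c + d = -65
  64a + 16b + 4c + d = -401
  216a + 36b + 6c + d = -1249
Solving the system yields a = -5, b = -4, c = -4, d = -1.
So g(t) = -5t^3 - 4t^2 - 4t - 1.
Check: g(4) = -401. ✓

g(t) = -5t^3 - 4t^2 - 4t - 1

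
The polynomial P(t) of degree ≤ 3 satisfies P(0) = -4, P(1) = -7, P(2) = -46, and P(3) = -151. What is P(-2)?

14

Using the Lagrange interpolation formula with nodes 0, 1, 2, 3:
  L_0(t) = (t - 1)(t - 2)(t - 3) / -6
  L_1(t) = t(t - 2)(t - 3) / 2
  L_2(t) = t(t - 1)(t - 3) / -2
  L_3(t) = t(t - 1)(t - 2) / 6
Then P(t) = -4·L_0(t) - 7·L_1(t) - 46·L_2(t) - 151·L_3(t).
Expanding and collecting terms gives P(t) = -5t^3 - 3t^2 + 5t - 4.
Evaluating at t = -2: P(-2) = 14.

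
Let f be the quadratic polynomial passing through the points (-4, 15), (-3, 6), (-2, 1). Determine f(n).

Write f(n) = an^2 + bn + c. Substituting each data point gives a linear system:
  16a - 4b + c = 15
  9a - 3b + c = 6
  4a - 2b + c = 1
Solving the system yields a = 2, b = 5, c = 3.
So f(n) = 2n^2 + 5n + 3.
Check: f(-4) = 15. ✓

f(n) = 2n^2 + 5n + 3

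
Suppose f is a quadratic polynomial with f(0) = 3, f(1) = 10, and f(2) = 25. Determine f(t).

f(t) = 4t^2 + 3t + 3

Write f(t) = at^2 + bt + c. Substituting each data point gives a linear system:
  c = 3
  a + b + c = 10
  4a + 2b + c = 25
Solving the system yields a = 4, b = 3, c = 3.
So f(t) = 4t^2 + 3t + 3.
Check: f(0) = 3. ✓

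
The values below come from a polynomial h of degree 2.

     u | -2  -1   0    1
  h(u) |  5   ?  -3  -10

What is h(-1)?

2

On equispaced nodes a degree-2 polynomial has vanishing third forward difference, so
  - h(-2) + 3·h(-1) - 3·h(0) + h(1) = 0.
Substituting the known values and solving for h(-1):
  3·h(-1) = 6
  h(-1) = 2.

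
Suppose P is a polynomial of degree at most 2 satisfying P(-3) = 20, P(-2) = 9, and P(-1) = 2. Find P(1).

0

Forward differences of the values at t = -3, -2, -1:
  P  : 20  9  2
  Δ  : -11  -7
  Δ^2: 4
The second differences are constant, confirming degree 2.
Interpolating (Newton forward form) and evaluating at t = 1 gives P(1) = 0.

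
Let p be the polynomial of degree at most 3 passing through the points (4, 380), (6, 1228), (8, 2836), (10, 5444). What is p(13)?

Write p(n) = an^3 + bn^2 + cn + d. Substituting each data point gives a linear system:
  64a + 16b + 4c + d = 380
  216a + 36b + 6c + d = 1228
  512a + 64b + 8c + d = 2836
  1000a + 100b + 10c + d = 5444
Solving the system yields a = 5, b = 5, c = -6, d = 4.
So p(n) = 5n^3 + 5n^2 - 6n + 4.
Then p(13) = 11756.

11756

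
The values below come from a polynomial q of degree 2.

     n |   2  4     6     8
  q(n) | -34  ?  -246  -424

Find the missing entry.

-116

The 3 known points determine the degree-2 polynomial uniquely.
Write q(n) = an^2 + bn + c. Substituting each data point gives a linear system:
  4a + 2b + c = -34
  36a + 6b + c = -246
  64a + 8b + c = -424
Solving the system yields a = -6, b = -5, c = 0.
So q(n) = -6n^2 - 5n.
Then q(4) = -116.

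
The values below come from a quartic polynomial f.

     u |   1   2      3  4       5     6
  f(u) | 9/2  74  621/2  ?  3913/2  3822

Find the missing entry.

On equispaced nodes a degree-4 polynomial has vanishing fifth forward difference, so
  - f(1) + 5·f(2) - 10·f(3) + 10·f(4) - 5·f(5) + f(6) = 0.
Substituting the known values and solving for f(4):
  10·f(4) = 8700
  f(4) = 870.

870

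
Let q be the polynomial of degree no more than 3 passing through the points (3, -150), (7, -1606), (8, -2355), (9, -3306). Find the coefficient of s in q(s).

Write q(s) = as^3 + bs^2 + cs + d. Substituting each data point gives a linear system:
  27a + 9b + 3c + d = -150
  343a + 49b + 7c + d = -1606
  512a + 64b + 8c + d = -2355
  729a + 81b + 9c + d = -3306
Solving the system yields a = -4, b = -5, c = 2, d = -3.
So q(s) = -4s³ - 5s² + 2s - 3.
The coefficient of s is 2.

2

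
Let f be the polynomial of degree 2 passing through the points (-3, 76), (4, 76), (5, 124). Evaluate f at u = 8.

Using the Lagrange interpolation formula with nodes -3, 4, 5:
  L_0(u) = (u - 4)(u - 5) / 56
  L_1(u) = (u + 3)(u - 5) / -7
  L_2(u) = (u + 3)(u - 4) / 8
Then f(u) = 76·L_0(u) + 76·L_1(u) + 124·L_2(u).
Expanding and collecting terms gives f(u) = 6u^2 - 6u + 4.
Evaluating at u = 8: f(8) = 340.

340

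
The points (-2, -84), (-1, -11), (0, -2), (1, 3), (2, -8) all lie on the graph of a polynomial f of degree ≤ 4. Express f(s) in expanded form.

Using the Lagrange interpolation formula with nodes -2, -1, 0, 1, 2:
  L_0(s) = (s + 1)s(s - 1)(s - 2) / 24
  L_1(s) = (s + 2)s(s - 1)(s - 2) / -6
  L_2(s) = (s + 2)(s + 1)(s - 1)(s - 2) / 4
  L_3(s) = (s + 2)(s + 1)s(s - 2) / -6
  L_4(s) = (s + 2)(s + 1)s(s - 1) / 24
Then f(s) = -84·L_0(s) - 11·L_1(s) - 2·L_2(s) + 3·L_3(s) - 8·L_4(s).
Expanding and collecting terms gives f(s) = -3s^4 + 4s^3 + s^2 + 3s - 2.
Check: f(-1) = -11. ✓

f(s) = -3s^4 + 4s^3 + s^2 + 3s - 2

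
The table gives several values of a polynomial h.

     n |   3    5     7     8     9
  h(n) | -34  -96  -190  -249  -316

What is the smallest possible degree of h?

2

Divided differences on the nodes 3, 5, 7, 8, 9:
  order 0: -34  -96  -190  -249  -316
  order 1: -31  -47  -59  -67
  order 2: -4  -4  -4
  order 3: 0  0
  order 4: 0
The order-2 divided differences are all -4 (nonzero) and every higher order vanishes, so the data lies on a polynomial of degree exactly 2.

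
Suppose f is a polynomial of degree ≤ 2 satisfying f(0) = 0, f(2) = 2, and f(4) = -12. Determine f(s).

f(s) = -2s^2 + 5s

Write f(s) = as^2 + bs + c. Substituting each data point gives a linear system:
  c = 0
  4a + 2b + c = 2
  16a + 4b + c = -12
Solving the system yields a = -2, b = 5, c = 0.
So f(s) = -2s^2 + 5s.
Check: f(2) = 2. ✓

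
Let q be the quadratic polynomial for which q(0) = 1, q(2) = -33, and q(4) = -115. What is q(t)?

Write q(t) = at^2 + bt + c. Substituting each data point gives a linear system:
  c = 1
  4a + 2b + c = -33
  16a + 4b + c = -115
Solving the system yields a = -6, b = -5, c = 1.
So q(t) = -6t^2 - 5t + 1.
Check: q(4) = -115. ✓

q(t) = -6t^2 - 5t + 1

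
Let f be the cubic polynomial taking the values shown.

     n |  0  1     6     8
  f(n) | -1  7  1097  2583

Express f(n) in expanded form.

Write f(n) = an^3 + bn^2 + cn + d. Substituting each data point gives a linear system:
  d = -1
  a + b + c + d = 7
  216a + 36b + 6c + d = 1097
  512a + 64b + 8c + d = 2583
Solving the system yields a = 5, b = 0, c = 3, d = -1.
So f(n) = 5n^3 + 3n - 1.
Check: f(0) = -1. ✓

f(n) = 5n^3 + 3n - 1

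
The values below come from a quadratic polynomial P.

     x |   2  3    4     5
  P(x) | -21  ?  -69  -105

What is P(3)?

On equispaced nodes a degree-2 polynomial has vanishing third forward difference, so
  - P(2) + 3·P(3) - 3·P(4) + P(5) = 0.
Substituting the known values and solving for P(3):
  3·P(3) = -123
  P(3) = -41.

-41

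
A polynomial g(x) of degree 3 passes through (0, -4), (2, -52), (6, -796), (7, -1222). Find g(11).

Using the Lagrange interpolation formula with nodes 0, 2, 6, 7:
  L_0(x) = (x - 2)(x - 6)(x - 7) / -84
  L_1(x) = x(x - 6)(x - 7) / 40
  L_2(x) = x(x - 2)(x - 7) / -24
  L_3(x) = x(x - 2)(x - 6) / 35
Then g(x) = -4·L_0(x) - 52·L_1(x) - 796·L_2(x) - 1222·L_3(x).
Expanding and collecting terms gives g(x) = -3x³ - 3x² - 6x - 4.
Evaluating at x = 11: g(11) = -4426.

-4426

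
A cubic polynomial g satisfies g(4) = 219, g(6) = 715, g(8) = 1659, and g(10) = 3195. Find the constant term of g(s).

Write g(s) = as^3 + bs^2 + cs + d. Substituting each data point gives a linear system:
  64a + 16b + 4c + d = 219
  216a + 36b + 6c + d = 715
  512a + 64b + 8c + d = 1659
  1000a + 100b + 10c + d = 3195
Solving the system yields a = 3, b = 2, c = 0, d = -5.
So g(s) = 3s^3 + 2s^2 - 5.
The constant term is -5.

-5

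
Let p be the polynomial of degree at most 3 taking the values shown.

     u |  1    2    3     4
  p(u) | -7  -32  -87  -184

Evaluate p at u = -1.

Using the Lagrange interpolation formula with nodes 1, 2, 3, 4:
  L_0(u) = (u - 2)(u - 3)(u - 4) / -6
  L_1(u) = (u - 1)(u - 3)(u - 4) / 2
  L_2(u) = (u - 1)(u - 2)(u - 4) / -2
  L_3(u) = (u - 1)(u - 2)(u - 3) / 6
Then p(u) = -7·L_0(u) - 32·L_1(u) - 87·L_2(u) - 184·L_3(u).
Expanding and collecting terms gives p(u) = -2u^3 - 3u^2 - 2u.
Evaluating at u = -1: p(-1) = 1.

1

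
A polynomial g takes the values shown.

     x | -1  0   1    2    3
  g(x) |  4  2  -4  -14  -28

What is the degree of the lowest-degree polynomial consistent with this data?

2

Forward differences of the values at x = -1, 0, 1, 2, 3:
  g  : 4  2  -4  -14  -28
  Δ  : -2  -6  -10  -14
  Δ^2: -4  -4  -4
  Δ^3: 0  0
  Δ^4: 0
The second differences are constant (-4) and nonzero, while all higher differences vanish, so the minimal degree is 2.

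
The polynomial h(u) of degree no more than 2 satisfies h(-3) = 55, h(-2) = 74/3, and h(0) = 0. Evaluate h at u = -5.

455/3

Using the Lagrange interpolation formula with nodes -3, -2, 0:
  L_0(u) = (u + 2)u / 3
  L_1(u) = (u + 3)u / -2
  L_2(u) = (u + 3)(u + 2) / 6
Then h(u) = 55·L_0(u) + 74/3·L_1(u) + 0·L_2(u).
Expanding and collecting terms gives h(u) = 6u^2 - (1/3)u.
Evaluating at u = -5: h(-5) = 455/3.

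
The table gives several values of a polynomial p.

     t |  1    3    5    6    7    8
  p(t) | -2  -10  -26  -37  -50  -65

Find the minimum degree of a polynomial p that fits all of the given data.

Divided differences on the nodes 1, 3, 5, 6, 7, 8:
  order 0: -2  -10  -26  -37  -50  -65
  order 1: -4  -8  -11  -13  -15
  order 2: -1  -1  -1  -1
  order 3: 0  0  0
  order 4: 0  0
  order 5: 0
The order-2 divided differences are all -1 (nonzero) and every higher order vanishes, so the data lies on a polynomial of degree exactly 2.

2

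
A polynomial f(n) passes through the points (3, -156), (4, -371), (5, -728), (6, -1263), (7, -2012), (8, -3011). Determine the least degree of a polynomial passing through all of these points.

3

Forward differences of the values at n = 3, 4, 5, 6, 7, 8:
  f  : -156  -371  -728  -1263  -2012  -3011
  Δ  : -215  -357  -535  -749  -999
  Δ^2: -142  -178  -214  -250
  Δ^3: -36  -36  -36
  Δ^4: 0  0
  Δ^5: 0
The third differences are constant (-36) and nonzero, while all higher differences vanish, so the minimal degree is 3.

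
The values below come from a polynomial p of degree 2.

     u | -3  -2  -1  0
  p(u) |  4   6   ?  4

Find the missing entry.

On equispaced nodes a degree-2 polynomial has vanishing third forward difference, so
  - p(-3) + 3·p(-2) - 3·p(-1) + p(0) = 0.
Substituting the known values and solving for p(-1):
  -3·p(-1) = -18
  p(-1) = 6.

6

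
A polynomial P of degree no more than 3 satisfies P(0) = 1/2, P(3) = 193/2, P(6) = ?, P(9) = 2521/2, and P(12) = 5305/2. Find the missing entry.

925/2

On equispaced nodes a degree-3 polynomial has vanishing fourth forward difference, so
  P(0) - 4·P(3) + 6·P(6) - 4·P(9) + P(12) = 0.
Substituting the known values and solving for P(6):
  6·P(6) = 2775
  P(6) = 925/2.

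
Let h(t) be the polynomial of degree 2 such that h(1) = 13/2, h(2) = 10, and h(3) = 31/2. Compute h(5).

65/2

Using the Lagrange interpolation formula with nodes 1, 2, 3:
  L_0(t) = (t - 2)(t - 3) / 2
  L_1(t) = (t - 1)(t - 3) / -1
  L_2(t) = (t - 1)(t - 2) / 2
Then h(t) = 13/2·L_0(t) + 10·L_1(t) + 31/2·L_2(t).
Expanding and collecting terms gives h(t) = t^2 + (1/2)t + 5.
Evaluating at t = 5: h(5) = 65/2.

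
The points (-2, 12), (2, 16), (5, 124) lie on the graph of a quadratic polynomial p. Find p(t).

Using the Lagrange interpolation formula with nodes -2, 2, 5:
  L_0(t) = (t - 2)(t - 5) / 28
  L_1(t) = (t + 2)(t - 5) / -12
  L_2(t) = (t + 2)(t - 2) / 21
Then p(t) = 12·L_0(t) + 16·L_1(t) + 124·L_2(t).
Expanding and collecting terms gives p(t) = 5t^2 + t - 6.
Check: p(-2) = 12. ✓

p(t) = 5t^2 + t - 6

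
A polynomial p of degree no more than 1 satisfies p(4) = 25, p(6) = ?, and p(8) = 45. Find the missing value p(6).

35

On equispaced nodes a degree-1 polynomial has vanishing second forward difference, so
  p(4) - 2·p(6) + p(8) = 0.
Substituting the known values and solving for p(6):
  -2·p(6) = -70
  p(6) = 35.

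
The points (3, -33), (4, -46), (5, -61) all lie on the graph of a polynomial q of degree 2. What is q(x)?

Write q(x) = ax^2 + bx + c. Substituting each data point gives a linear system:
  9a + 3b + c = -33
  16a + 4b + c = -46
  25a + 5b + c = -61
Solving the system yields a = -1, b = -6, c = -6.
So q(x) = -x^2 - 6x - 6.
Check: q(5) = -61. ✓

q(x) = -x^2 - 6x - 6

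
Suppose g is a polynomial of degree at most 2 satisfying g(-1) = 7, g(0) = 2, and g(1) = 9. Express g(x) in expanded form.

g(x) = 6x^2 + x + 2

Write g(x) = ax^2 + bx + c. Substituting each data point gives a linear system:
  a - b + c = 7
  c = 2
  a + b + c = 9
Solving the system yields a = 6, b = 1, c = 2.
So g(x) = 6x^2 + x + 2.
Check: g(-1) = 7. ✓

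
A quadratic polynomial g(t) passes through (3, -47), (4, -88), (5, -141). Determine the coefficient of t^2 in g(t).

Write g(t) = at^2 + bt + c. Substituting each data point gives a linear system:
  9a + 3b + c = -47
  16a + 4b + c = -88
  25a + 5b + c = -141
Solving the system yields a = -6, b = 1, c = 4.
So g(t) = -6t^2 + t + 4.
The leading coefficient is -6.

-6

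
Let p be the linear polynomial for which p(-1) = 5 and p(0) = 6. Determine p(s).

p(s) = s + 6

Write p(s) = as + b. Substituting each data point gives a linear system:
  -a + b = 5
  b = 6
Solving the system yields a = 1, b = 6.
So p(s) = s + 6.
Check: p(-1) = 5. ✓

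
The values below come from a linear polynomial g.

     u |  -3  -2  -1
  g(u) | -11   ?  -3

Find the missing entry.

The 2 known points determine the degree-1 polynomial uniquely.
Write g(u) = au + b. Substituting each data point gives a linear system:
  -3a + b = -11
  -a + b = -3
Solving the system yields a = 4, b = 1.
So g(u) = 4u + 1.
Then g(-2) = -7.

-7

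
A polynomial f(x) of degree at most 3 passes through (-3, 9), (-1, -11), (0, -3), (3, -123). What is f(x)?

f(x) = -3x^3 - 6x^2 + 5x - 3

Write f(x) = ax^3 + bx^2 + cx + d. Substituting each data point gives a linear system:
  -27a + 9b - 3c + d = 9
  -a + b - c + d = -11
  d = -3
  27a + 9b + 3c + d = -123
Solving the system yields a = -3, b = -6, c = 5, d = -3.
So f(x) = -3x^3 - 6x^2 + 5x - 3.
Check: f(-3) = 9. ✓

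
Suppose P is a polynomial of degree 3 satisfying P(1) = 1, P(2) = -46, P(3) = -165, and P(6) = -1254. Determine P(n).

Write P(n) = an^3 + bn^2 + cn + d. Substituting each data point gives a linear system:
  a + b + c + d = 1
  8a + 4b + 2c + d = -46
  27a + 9b + 3c + d = -165
  216a + 36b + 6c + d = -1254
Solving the system yields a = -5, b = -6, c = 6, d = 6.
So P(n) = -5n³ - 6n² + 6n + 6.
Check: P(3) = -165. ✓

P(n) = -5n^3 - 6n^2 + 6n + 6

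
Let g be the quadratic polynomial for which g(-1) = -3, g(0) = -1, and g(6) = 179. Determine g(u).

g(u) = 4u^2 + 6u - 1

Write g(u) = au^2 + bu + c. Substituting each data point gives a linear system:
  a - b + c = -3
  c = -1
  36a + 6b + c = 179
Solving the system yields a = 4, b = 6, c = -1.
So g(u) = 4u^2 + 6u - 1.
Check: g(6) = 179. ✓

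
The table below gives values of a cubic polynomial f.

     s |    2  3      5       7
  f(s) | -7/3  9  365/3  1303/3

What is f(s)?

Write f(s) = as^3 + bs^2 + cs + d. Substituting each data point gives a linear system:
  8a + 4b + 2c + d = -7/3
  27a + 9b + 3c + d = 9
  125a + 25b + 5c + d = 365/3
  343a + 49b + 7c + d = 1303/3
Solving the system yields a = 2, b = -5, c = -5/3, d = 5.
So f(s) = 2s^3 - 5s^2 - (5/3)s + 5.
Check: f(7) = 1303/3. ✓

f(s) = 2s^3 - 5s^2 - (5/3)s + 5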